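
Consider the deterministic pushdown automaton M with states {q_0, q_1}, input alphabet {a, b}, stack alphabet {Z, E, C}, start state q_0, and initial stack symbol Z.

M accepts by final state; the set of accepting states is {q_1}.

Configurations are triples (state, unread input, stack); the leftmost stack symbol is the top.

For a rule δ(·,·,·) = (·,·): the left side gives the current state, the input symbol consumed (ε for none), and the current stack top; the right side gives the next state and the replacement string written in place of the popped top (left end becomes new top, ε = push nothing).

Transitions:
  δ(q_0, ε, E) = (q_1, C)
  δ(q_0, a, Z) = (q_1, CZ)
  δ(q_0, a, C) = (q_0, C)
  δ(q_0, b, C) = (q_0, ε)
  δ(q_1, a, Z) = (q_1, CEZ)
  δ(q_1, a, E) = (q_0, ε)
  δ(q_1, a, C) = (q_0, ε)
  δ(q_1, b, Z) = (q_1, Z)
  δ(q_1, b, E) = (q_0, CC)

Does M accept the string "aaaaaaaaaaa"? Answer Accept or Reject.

(q_0, aaaaaaaaaaa, Z) ⊢ (q_1, aaaaaaaaaa, CZ) ⊢ (q_0, aaaaaaaaa, Z) ⊢ (q_1, aaaaaaaa, CZ) ⊢ (q_0, aaaaaaa, Z) ⊢ (q_1, aaaaaa, CZ) ⊢ (q_0, aaaaa, Z) ⊢ (q_1, aaaa, CZ) ⊢ (q_0, aaa, Z) ⊢ (q_1, aa, CZ) ⊢ (q_0, a, Z) ⊢ (q_1, ε, CZ)
All input consumed; state q_1 ∈ F.

Accept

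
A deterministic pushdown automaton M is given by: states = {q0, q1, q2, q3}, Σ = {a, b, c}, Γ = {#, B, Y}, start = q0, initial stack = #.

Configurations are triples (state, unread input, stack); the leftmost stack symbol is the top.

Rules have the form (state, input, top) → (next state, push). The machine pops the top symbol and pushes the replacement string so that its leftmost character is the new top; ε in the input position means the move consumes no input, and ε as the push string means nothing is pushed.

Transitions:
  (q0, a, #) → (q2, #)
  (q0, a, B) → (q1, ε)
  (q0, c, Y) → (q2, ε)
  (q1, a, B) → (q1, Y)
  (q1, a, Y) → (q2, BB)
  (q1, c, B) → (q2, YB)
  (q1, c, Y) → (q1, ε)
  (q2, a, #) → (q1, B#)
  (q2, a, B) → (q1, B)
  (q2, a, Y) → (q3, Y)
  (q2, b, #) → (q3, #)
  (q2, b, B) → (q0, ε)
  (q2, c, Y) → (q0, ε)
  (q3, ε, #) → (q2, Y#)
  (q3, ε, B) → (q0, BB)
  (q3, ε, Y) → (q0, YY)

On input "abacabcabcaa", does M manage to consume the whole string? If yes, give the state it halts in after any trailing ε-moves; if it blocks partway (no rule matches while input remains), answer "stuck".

(q0, abacabcabcaa, #)
  read a, top #: go to q2, push # → (q2, bacabcabcaa, #)
  read b, top #: go to q3, push # → (q3, acabcabcaa, #)
  ε-move, top #: go to q2, push Y# → (q2, acabcabcaa, Y#)
  read a, top Y: go to q3, push Y → (q3, cabcabcaa, Y#)
  ε-move, top Y: go to q0, push YY → (q0, cabcabcaa, YY#)
  read c, top Y: go to q2, push ε → (q2, abcabcaa, Y#)
  read a, top Y: go to q3, push Y → (q3, bcabcaa, Y#)
  ε-move, top Y: go to q0, push YY → (q0, bcabcaa, YY#)
No transition for (q0, b, top Y); M blocks with input bcabcaa remaining.

stuck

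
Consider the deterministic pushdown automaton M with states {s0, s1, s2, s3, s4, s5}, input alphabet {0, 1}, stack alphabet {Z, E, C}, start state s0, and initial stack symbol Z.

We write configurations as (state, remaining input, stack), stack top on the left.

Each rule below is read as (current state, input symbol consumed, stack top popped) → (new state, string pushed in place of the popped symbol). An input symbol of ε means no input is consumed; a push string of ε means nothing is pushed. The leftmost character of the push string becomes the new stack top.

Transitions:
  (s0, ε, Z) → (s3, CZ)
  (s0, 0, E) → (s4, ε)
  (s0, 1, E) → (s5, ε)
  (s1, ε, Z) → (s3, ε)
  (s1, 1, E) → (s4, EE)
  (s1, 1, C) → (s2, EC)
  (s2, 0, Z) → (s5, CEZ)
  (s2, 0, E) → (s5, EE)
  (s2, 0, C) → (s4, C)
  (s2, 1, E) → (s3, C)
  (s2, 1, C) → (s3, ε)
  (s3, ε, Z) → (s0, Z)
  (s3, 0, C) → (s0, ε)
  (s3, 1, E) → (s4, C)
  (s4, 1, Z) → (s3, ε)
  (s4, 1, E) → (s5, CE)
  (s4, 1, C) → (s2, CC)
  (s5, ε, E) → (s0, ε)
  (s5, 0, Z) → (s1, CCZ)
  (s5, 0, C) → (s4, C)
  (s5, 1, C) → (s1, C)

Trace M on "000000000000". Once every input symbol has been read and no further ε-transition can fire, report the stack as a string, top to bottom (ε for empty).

(s0, 000000000000, Z)
  ε-move, top Z: go to s3, push CZ → (s3, 000000000000, CZ)
  read 0, top C: go to s0, push ε → (s0, 00000000000, Z)
  ε-move, top Z: go to s3, push CZ → (s3, 00000000000, CZ)
  read 0, top C: go to s0, push ε → (s0, 0000000000, Z)
  ε-move, top Z: go to s3, push CZ → (s3, 0000000000, CZ)
  read 0, top C: go to s0, push ε → (s0, 000000000, Z)
  ε-move, top Z: go to s3, push CZ → (s3, 000000000, CZ)
  read 0, top C: go to s0, push ε → (s0, 00000000, Z)
  ε-move, top Z: go to s3, push CZ → (s3, 00000000, CZ)
  read 0, top C: go to s0, push ε → (s0, 0000000, Z)
  ε-move, top Z: go to s3, push CZ → (s3, 0000000, CZ)
  read 0, top C: go to s0, push ε → (s0, 000000, Z)
  ε-move, top Z: go to s3, push CZ → (s3, 000000, CZ)
  read 0, top C: go to s0, push ε → (s0, 00000, Z)
  ε-move, top Z: go to s3, push CZ → (s3, 00000, CZ)
  read 0, top C: go to s0, push ε → (s0, 0000, Z)
  ε-move, top Z: go to s3, push CZ → (s3, 0000, CZ)
  read 0, top C: go to s0, push ε → (s0, 000, Z)
  ε-move, top Z: go to s3, push CZ → (s3, 000, CZ)
  read 0, top C: go to s0, push ε → (s0, 00, Z)
  ε-move, top Z: go to s3, push CZ → (s3, 00, CZ)
  read 0, top C: go to s0, push ε → (s0, 0, Z)
  ε-move, top Z: go to s3, push CZ → (s3, 0, CZ)
  read 0, top C: go to s0, push ε → (s0, ε, Z)
  ε-move, top Z: go to s3, push CZ → (s3, ε, CZ)
All input consumed in state s3 with stack CZ.

CZ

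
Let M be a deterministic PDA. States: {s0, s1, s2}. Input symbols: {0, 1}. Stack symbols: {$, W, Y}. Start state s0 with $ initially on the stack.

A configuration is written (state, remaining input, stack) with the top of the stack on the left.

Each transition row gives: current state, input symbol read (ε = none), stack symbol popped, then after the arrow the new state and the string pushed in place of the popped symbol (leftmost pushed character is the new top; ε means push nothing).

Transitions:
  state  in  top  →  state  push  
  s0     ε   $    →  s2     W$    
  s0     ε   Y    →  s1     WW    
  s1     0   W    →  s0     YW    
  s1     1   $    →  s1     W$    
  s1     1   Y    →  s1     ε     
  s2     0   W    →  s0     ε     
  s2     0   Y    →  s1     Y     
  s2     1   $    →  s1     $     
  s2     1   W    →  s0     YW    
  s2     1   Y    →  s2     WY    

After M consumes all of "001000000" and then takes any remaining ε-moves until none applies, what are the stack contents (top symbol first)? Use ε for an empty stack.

(s0, 001000000, $)
  ε-move, top $: go to s2, push W$ → (s2, 001000000, W$)
  read 0, top W: go to s0, push ε → (s0, 01000000, $)
  ε-move, top $: go to s2, push W$ → (s2, 01000000, W$)
  read 0, top W: go to s0, push ε → (s0, 1000000, $)
  ε-move, top $: go to s2, push W$ → (s2, 1000000, W$)
  read 1, top W: go to s0, push YW → (s0, 000000, YW$)
  ε-move, top Y: go to s1, push WW → (s1, 000000, WWW$)
  read 0, top W: go to s0, push YW → (s0, 00000, YWWW$)
  ε-move, top Y: go to s1, push WW → (s1, 00000, WWWWW$)
  read 0, top W: go to s0, push YW → (s0, 0000, YWWWWW$)
  ε-move, top Y: go to s1, push WW → (s1, 0000, WWWWWWW$)
  read 0, top W: go to s0, push YW → (s0, 000, YWWWWWWW$)
  ε-move, top Y: go to s1, push WW → (s1, 000, WWWWWWWWW$)
  read 0, top W: go to s0, push YW → (s0, 00, YWWWWWWWWW$)
  ε-move, top Y: go to s1, push WW → (s1, 00, WWWWWWWWWWW$)
  read 0, top W: go to s0, push YW → (s0, 0, YWWWWWWWWWWW$)
  ε-move, top Y: go to s1, push WW → (s1, 0, WWWWWWWWWWWWW$)
  read 0, top W: go to s0, push YW → (s0, ε, YWWWWWWWWWWWWW$)
  ε-move, top Y: go to s1, push WW → (s1, ε, WWWWWWWWWWWWWWW$)
All input consumed in state s1 with stack WWWWWWWWWWWWWWW$.

WWWWWWWWWWWWWWW$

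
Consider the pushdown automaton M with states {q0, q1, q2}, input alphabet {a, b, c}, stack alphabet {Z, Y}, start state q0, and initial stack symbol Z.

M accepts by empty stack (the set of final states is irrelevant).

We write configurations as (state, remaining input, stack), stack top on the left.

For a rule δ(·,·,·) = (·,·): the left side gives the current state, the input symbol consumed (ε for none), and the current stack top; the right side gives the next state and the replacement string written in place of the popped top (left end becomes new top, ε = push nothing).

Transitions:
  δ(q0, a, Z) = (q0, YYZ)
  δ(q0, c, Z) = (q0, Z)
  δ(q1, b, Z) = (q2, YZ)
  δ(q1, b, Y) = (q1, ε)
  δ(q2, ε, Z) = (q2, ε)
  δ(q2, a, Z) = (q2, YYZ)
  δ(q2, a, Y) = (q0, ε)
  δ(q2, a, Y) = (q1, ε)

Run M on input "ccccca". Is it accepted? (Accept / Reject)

Reject

No computation consumes all input and empties the stack.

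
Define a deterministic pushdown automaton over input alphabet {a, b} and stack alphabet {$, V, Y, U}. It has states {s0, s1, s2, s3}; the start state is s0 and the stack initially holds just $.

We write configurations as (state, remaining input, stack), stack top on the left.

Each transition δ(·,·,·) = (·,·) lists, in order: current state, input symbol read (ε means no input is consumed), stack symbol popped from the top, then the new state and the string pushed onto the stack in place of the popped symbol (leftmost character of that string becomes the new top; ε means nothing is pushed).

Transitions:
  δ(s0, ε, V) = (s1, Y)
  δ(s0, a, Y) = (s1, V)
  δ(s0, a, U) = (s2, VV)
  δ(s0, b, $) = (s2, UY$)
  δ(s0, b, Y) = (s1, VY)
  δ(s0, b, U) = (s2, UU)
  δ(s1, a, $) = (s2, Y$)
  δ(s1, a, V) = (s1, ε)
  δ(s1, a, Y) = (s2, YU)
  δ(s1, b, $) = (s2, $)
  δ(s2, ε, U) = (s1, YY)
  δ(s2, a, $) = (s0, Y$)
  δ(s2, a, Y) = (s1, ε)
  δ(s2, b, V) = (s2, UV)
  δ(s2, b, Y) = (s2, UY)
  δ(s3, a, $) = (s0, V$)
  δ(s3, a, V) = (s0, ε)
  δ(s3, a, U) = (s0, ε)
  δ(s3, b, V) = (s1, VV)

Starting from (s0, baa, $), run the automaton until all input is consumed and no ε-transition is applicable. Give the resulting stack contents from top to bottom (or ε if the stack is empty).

(s0, baa, $) ⊢ (s2, aa, UY$) ⊢ (s1, aa, YYY$) ⊢ (s2, a, YUYY$) ⊢ (s1, ε, UYY$)
All input consumed in state s1 with stack UYY$.

UYY$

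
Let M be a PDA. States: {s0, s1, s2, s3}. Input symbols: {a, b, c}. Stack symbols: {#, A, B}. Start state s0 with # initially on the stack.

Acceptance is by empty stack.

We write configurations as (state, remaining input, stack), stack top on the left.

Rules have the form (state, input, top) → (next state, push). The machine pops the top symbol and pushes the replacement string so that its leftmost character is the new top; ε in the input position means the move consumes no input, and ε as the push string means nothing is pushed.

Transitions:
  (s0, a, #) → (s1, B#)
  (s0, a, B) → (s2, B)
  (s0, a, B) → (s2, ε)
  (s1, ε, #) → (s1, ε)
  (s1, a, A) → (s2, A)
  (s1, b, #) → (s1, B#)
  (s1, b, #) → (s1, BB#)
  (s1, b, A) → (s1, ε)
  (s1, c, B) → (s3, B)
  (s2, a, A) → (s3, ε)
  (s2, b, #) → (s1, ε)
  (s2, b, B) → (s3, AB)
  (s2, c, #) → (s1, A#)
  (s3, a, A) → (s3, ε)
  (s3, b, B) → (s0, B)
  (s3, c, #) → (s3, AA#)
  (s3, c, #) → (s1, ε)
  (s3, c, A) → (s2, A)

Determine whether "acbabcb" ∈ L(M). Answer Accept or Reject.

No computation consumes all input and empties the stack.

Reject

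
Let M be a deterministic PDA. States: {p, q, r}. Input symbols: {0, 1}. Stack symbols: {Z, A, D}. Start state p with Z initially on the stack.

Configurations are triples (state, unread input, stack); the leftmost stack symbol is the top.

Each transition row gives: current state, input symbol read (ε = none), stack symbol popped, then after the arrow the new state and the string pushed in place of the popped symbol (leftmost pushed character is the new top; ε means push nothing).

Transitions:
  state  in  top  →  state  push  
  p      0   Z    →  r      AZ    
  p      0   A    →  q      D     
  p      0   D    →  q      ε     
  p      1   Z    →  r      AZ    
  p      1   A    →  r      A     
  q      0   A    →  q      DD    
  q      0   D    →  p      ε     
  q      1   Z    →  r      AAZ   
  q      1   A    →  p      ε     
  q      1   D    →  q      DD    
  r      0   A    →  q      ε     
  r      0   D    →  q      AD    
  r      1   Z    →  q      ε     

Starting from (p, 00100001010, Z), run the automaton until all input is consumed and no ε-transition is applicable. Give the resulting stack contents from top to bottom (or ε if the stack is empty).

(p, 00100001010, Z)
  read 0, top Z: go to r, push AZ → (r, 0100001010, AZ)
  read 0, top A: go to q, push ε → (q, 100001010, Z)
  read 1, top Z: go to r, push AAZ → (r, 00001010, AAZ)
  read 0, top A: go to q, push ε → (q, 0001010, AZ)
  read 0, top A: go to q, push DD → (q, 001010, DDZ)
  read 0, top D: go to p, push ε → (p, 01010, DZ)
  read 0, top D: go to q, push ε → (q, 1010, Z)
  read 1, top Z: go to r, push AAZ → (r, 010, AAZ)
  read 0, top A: go to q, push ε → (q, 10, AZ)
  read 1, top A: go to p, push ε → (p, 0, Z)
  read 0, top Z: go to r, push AZ → (r, ε, AZ)
All input consumed in state r with stack AZ.

AZ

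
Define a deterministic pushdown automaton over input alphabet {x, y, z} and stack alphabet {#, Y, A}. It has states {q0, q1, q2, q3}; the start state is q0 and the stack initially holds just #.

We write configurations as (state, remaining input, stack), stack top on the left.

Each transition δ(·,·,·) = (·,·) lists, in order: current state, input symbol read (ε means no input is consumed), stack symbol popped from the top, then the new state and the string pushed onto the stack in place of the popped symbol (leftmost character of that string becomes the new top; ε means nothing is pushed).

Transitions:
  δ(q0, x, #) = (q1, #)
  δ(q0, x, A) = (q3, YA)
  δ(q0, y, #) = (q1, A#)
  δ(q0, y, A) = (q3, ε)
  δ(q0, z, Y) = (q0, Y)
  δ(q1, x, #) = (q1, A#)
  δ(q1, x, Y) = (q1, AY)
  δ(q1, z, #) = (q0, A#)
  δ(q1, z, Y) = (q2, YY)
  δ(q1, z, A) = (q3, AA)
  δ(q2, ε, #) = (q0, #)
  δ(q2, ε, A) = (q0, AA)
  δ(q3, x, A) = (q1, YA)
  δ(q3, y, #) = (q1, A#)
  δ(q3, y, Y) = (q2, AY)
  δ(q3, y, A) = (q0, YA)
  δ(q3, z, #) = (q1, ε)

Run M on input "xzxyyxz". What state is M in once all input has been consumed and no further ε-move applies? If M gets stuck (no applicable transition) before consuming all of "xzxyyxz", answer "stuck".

q2

(q0, xzxyyxz, #)
  read x, top #: go to q1, push # → (q1, zxyyxz, #)
  read z, top #: go to q0, push A# → (q0, xyyxz, A#)
  read x, top A: go to q3, push YA → (q3, yyxz, YA#)
  read y, top Y: go to q2, push AY → (q2, yxz, AYA#)
  ε-move, top A: go to q0, push AA → (q0, yxz, AAYA#)
  read y, top A: go to q3, push ε → (q3, xz, AYA#)
  read x, top A: go to q1, push YA → (q1, z, YAYA#)
  read z, top Y: go to q2, push YY → (q2, ε, YYAYA#)
All input consumed; M is in state q2.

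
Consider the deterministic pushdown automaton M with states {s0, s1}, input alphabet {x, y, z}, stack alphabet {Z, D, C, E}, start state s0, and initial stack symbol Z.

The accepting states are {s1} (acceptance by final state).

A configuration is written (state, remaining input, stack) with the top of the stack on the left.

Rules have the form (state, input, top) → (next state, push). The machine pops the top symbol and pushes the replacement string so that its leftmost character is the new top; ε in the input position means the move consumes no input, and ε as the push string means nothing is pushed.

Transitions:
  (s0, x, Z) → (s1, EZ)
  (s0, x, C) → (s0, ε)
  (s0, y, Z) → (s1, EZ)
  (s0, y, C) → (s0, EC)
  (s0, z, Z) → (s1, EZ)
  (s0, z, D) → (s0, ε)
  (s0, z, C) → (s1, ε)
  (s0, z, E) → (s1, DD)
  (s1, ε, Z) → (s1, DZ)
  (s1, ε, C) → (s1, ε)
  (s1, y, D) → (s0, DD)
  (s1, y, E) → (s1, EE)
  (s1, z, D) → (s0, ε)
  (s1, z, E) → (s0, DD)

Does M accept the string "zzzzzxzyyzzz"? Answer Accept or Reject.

(s0, zzzzzxzyyzzz, Z)
  read z, top Z: go to s1, push EZ → (s1, zzzzxzyyzzz, EZ)
  read z, top E: go to s0, push DD → (s0, zzzxzyyzzz, DDZ)
  read z, top D: go to s0, push ε → (s0, zzxzyyzzz, DZ)
  read z, top D: go to s0, push ε → (s0, zxzyyzzz, Z)
  read z, top Z: go to s1, push EZ → (s1, xzyyzzz, EZ)
No transition applies at (s1, xzyyzzz, EZ); input not fully consumed.

Reject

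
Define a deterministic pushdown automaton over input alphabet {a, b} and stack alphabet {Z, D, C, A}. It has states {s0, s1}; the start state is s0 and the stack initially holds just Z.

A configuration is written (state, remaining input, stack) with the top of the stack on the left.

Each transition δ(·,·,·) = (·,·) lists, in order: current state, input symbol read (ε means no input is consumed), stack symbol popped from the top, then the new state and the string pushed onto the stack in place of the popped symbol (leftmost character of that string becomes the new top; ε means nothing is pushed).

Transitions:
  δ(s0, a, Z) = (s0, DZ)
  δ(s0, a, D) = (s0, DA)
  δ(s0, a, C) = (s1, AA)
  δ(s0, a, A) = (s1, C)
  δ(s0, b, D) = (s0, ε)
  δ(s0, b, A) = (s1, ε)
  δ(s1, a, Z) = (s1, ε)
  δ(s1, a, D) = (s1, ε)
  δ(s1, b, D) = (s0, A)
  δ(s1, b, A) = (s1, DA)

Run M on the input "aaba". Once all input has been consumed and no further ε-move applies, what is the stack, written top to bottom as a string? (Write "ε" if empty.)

CZ

(s0, aaba, Z) ⊢ (s0, aba, DZ) ⊢ (s0, ba, DAZ) ⊢ (s0, a, AZ) ⊢ (s1, ε, CZ)
All input consumed in state s1 with stack CZ.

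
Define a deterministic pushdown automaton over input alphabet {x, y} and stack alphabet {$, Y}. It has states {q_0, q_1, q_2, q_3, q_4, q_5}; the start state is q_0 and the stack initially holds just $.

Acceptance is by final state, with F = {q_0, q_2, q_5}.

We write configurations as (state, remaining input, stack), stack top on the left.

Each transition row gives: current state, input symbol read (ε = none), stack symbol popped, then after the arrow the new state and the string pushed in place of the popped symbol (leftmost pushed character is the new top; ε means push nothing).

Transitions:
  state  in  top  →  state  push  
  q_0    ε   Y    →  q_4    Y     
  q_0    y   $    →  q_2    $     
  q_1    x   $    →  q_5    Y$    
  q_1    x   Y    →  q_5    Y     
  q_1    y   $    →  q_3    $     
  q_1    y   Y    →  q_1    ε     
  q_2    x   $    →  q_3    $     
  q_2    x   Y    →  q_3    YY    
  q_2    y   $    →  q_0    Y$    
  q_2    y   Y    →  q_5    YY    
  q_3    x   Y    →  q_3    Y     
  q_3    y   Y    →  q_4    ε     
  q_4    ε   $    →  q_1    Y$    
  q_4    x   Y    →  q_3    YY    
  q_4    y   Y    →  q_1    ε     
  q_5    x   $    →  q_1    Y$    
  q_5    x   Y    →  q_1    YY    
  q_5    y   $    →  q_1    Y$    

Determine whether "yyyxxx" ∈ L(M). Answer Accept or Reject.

(q_0, yyyxxx, $)
  read y, top $: go to q_2, push $ → (q_2, yyxxx, $)
  read y, top $: go to q_0, push Y$ → (q_0, yxxx, Y$)
  ε-move, top Y: go to q_4, push Y → (q_4, yxxx, Y$)
  read y, top Y: go to q_1, push ε → (q_1, xxx, $)
  read x, top $: go to q_5, push Y$ → (q_5, xx, Y$)
  read x, top Y: go to q_1, push YY → (q_1, x, YY$)
  read x, top Y: go to q_5, push Y → (q_5, ε, YY$)
All input consumed; state q_5 ∈ F.

Accept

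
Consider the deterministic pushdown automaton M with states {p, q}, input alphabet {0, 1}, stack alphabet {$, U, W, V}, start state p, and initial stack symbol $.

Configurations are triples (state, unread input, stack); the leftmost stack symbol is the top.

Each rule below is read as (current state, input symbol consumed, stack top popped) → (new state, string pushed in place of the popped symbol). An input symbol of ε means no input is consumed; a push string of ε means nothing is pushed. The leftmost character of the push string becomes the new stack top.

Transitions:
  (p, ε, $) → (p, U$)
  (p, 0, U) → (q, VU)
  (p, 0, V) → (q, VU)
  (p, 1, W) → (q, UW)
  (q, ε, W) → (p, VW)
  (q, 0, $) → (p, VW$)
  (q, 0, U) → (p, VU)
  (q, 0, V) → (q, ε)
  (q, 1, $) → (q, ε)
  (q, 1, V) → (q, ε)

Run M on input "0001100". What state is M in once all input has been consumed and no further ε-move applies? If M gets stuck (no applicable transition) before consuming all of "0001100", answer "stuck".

stuck

(p, 0001100, $)
  ε-move, top $: go to p, push U$ → (p, 0001100, U$)
  read 0, top U: go to q, push VU → (q, 001100, VU$)
  read 0, top V: go to q, push ε → (q, 01100, U$)
  read 0, top U: go to p, push VU → (p, 1100, VU$)
No transition for (p, 1, top V); M blocks with input 1100 remaining.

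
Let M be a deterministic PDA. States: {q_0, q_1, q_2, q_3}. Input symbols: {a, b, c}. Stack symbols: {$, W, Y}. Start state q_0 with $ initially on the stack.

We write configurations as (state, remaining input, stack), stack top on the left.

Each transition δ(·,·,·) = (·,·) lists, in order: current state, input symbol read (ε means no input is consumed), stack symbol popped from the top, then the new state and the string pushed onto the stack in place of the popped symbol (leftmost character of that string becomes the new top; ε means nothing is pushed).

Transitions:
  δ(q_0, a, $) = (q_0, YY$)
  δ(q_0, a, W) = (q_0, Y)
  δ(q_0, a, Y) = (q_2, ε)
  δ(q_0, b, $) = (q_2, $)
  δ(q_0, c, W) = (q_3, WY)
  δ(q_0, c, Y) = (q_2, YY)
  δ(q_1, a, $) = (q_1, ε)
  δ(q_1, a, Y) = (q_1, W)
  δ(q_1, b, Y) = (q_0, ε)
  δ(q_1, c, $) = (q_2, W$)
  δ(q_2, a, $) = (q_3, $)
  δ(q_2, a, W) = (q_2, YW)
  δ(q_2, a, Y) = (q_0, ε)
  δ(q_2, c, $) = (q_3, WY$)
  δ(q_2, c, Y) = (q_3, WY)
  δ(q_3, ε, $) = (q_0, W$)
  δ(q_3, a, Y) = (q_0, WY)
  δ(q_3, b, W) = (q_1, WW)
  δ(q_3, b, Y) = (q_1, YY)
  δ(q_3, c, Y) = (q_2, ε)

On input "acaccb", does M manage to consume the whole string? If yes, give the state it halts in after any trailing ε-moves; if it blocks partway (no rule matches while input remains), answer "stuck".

q_1

(q_0, acaccb, $) ⊢ (q_0, caccb, YY$) ⊢ (q_2, accb, YYY$) ⊢ (q_0, ccb, YY$) ⊢ (q_2, cb, YYY$) ⊢ (q_3, b, WYYY$) ⊢ (q_1, ε, WWYYY$)
All input consumed; M is in state q_1.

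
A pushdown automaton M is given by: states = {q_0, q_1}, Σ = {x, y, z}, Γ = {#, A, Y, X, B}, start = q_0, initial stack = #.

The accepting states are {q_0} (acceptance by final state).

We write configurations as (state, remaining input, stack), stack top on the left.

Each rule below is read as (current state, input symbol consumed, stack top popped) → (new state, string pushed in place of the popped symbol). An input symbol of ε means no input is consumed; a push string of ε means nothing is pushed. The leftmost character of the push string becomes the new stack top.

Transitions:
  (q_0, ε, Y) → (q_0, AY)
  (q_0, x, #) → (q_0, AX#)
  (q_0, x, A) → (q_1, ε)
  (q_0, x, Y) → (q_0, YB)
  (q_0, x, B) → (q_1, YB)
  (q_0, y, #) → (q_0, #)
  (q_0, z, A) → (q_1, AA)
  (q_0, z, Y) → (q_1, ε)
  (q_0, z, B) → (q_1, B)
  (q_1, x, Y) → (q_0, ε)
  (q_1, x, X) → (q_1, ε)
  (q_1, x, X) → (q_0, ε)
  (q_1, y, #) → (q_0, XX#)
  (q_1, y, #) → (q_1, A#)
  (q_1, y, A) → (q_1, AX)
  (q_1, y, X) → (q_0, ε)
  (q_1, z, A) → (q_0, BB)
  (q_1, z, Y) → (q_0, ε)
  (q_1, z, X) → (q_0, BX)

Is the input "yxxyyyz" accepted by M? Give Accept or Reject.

No computation consumes all input and reaches a final state.

Reject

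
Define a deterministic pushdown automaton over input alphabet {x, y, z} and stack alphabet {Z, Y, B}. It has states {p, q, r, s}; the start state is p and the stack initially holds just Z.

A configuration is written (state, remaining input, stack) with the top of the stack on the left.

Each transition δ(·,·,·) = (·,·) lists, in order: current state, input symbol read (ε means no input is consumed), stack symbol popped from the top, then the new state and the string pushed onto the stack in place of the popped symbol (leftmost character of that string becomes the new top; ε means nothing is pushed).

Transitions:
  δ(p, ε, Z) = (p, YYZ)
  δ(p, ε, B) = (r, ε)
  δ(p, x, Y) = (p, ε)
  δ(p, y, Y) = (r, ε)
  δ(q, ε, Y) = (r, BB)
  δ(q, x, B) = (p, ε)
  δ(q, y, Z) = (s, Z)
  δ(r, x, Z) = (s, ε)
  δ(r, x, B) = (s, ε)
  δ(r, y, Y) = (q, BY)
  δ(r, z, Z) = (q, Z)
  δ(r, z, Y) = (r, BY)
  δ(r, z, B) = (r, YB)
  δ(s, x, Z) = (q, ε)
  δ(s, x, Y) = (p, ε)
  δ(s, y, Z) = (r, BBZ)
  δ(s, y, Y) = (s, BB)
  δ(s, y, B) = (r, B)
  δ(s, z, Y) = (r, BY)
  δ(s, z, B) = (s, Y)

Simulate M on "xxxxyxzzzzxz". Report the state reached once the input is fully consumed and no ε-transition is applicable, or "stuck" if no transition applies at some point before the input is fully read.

stuck

(p, xxxxyxzzzzxz, Z)
  ε-move, top Z: go to p, push YYZ → (p, xxxxyxzzzzxz, YYZ)
  read x, top Y: go to p, push ε → (p, xxxyxzzzzxz, YZ)
  read x, top Y: go to p, push ε → (p, xxyxzzzzxz, Z)
  ε-move, top Z: go to p, push YYZ → (p, xxyxzzzzxz, YYZ)
  read x, top Y: go to p, push ε → (p, xyxzzzzxz, YZ)
  read x, top Y: go to p, push ε → (p, yxzzzzxz, Z)
  ε-move, top Z: go to p, push YYZ → (p, yxzzzzxz, YYZ)
  read y, top Y: go to r, push ε → (r, xzzzzxz, YZ)
No transition for (r, x, top Y); M blocks with input xzzzzxz remaining.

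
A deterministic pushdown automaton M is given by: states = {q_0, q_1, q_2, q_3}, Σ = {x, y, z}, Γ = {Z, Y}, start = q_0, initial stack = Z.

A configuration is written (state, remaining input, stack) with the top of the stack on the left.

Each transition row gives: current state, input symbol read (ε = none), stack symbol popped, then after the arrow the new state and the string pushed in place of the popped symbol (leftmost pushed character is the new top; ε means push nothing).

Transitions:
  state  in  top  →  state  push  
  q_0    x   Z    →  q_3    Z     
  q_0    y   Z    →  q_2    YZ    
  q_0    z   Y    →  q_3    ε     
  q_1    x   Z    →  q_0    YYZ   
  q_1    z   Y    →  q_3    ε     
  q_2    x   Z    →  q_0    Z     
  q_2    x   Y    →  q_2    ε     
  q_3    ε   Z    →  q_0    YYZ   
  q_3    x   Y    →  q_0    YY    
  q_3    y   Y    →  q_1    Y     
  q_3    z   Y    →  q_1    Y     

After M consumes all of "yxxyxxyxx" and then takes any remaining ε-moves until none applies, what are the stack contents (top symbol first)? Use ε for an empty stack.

Z

(q_0, yxxyxxyxx, Z)
  read y, top Z: go to q_2, push YZ → (q_2, xxyxxyxx, YZ)
  read x, top Y: go to q_2, push ε → (q_2, xyxxyxx, Z)
  read x, top Z: go to q_0, push Z → (q_0, yxxyxx, Z)
  read y, top Z: go to q_2, push YZ → (q_2, xxyxx, YZ)
  read x, top Y: go to q_2, push ε → (q_2, xyxx, Z)
  read x, top Z: go to q_0, push Z → (q_0, yxx, Z)
  read y, top Z: go to q_2, push YZ → (q_2, xx, YZ)
  read x, top Y: go to q_2, push ε → (q_2, x, Z)
  read x, top Z: go to q_0, push Z → (q_0, ε, Z)
All input consumed in state q_0 with stack Z.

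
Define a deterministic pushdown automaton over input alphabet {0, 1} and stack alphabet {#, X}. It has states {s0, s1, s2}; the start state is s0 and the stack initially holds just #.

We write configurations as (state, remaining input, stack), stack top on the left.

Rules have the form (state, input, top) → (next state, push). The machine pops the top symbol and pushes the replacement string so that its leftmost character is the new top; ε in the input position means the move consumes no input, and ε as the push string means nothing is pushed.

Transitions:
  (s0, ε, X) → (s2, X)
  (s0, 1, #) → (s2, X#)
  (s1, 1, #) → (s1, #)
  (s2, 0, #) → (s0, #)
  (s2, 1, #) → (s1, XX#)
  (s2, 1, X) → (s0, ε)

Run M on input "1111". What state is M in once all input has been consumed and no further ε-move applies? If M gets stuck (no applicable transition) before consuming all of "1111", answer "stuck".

(s0, 1111, #) ⊢ (s2, 111, X#) ⊢ (s0, 11, #) ⊢ (s2, 1, X#) ⊢ (s0, ε, #)
All input consumed; M is in state s0.

s0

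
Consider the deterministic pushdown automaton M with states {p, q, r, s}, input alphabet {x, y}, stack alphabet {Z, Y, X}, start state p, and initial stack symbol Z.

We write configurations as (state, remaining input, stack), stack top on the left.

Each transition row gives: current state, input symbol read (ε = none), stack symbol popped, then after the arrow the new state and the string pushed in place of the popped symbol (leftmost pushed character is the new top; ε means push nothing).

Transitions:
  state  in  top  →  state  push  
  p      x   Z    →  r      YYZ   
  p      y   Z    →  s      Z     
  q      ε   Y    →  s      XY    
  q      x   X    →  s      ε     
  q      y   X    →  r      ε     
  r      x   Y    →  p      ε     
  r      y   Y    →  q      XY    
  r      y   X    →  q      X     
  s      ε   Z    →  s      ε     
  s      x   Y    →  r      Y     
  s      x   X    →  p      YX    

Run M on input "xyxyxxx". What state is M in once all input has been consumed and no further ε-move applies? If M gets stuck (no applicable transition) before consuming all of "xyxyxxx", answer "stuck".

(p, xyxyxxx, Z)
  read x, top Z: go to r, push YYZ → (r, yxyxxx, YYZ)
  read y, top Y: go to q, push XY → (q, xyxxx, XYYZ)
  read x, top X: go to s, push ε → (s, yxxx, YYZ)
No transition for (s, y, top Y); M blocks with input yxxx remaining.

stuck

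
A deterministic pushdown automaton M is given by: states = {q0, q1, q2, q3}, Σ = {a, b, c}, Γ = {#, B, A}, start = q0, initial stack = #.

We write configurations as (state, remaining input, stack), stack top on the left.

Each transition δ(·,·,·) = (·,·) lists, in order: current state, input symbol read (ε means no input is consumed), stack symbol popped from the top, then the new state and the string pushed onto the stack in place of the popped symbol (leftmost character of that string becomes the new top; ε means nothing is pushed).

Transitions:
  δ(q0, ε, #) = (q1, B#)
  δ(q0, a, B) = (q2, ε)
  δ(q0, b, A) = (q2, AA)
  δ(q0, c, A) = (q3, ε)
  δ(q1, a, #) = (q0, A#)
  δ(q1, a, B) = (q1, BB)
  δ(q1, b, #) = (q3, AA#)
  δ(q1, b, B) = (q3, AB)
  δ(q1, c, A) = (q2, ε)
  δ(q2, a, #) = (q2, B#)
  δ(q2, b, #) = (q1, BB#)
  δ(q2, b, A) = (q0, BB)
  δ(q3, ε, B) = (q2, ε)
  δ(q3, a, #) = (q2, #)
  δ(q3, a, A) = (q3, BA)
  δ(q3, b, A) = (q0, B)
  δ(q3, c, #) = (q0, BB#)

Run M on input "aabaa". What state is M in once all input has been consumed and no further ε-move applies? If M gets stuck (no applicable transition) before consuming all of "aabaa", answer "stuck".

stuck

(q0, aabaa, #) ⊢ (q1, aabaa, B#) ⊢ (q1, abaa, BB#) ⊢ (q1, baa, BBB#) ⊢ (q3, aa, ABBB#) ⊢ (q3, a, BABBB#) ⊢ (q2, a, ABBB#)
No transition for (q2, a, top A); M blocks with input a remaining.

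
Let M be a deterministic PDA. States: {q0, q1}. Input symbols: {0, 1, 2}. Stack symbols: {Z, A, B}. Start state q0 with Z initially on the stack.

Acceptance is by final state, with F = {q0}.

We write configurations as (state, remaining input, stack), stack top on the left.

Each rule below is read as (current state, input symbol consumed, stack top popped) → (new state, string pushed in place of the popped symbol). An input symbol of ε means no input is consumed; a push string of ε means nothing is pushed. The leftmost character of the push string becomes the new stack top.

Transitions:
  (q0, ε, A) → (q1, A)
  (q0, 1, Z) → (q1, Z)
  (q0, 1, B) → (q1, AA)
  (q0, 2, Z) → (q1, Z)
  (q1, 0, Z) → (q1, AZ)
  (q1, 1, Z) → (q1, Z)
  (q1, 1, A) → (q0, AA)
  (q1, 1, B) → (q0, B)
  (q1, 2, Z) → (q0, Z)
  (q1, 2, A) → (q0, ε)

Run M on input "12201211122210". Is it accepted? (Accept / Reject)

(q0, 12201211122210, Z) ⊢ (q1, 2201211122210, Z) ⊢ (q0, 201211122210, Z) ⊢ (q1, 01211122210, Z) ⊢ (q1, 1211122210, AZ) ⊢ (q0, 211122210, AAZ) ⊢ (q1, 211122210, AAZ) ⊢ (q0, 11122210, AZ) ⊢ (q1, 11122210, AZ) ⊢ (q0, 1122210, AAZ) ⊢ (q1, 1122210, AAZ) ⊢ (q0, 122210, AAAZ) ⊢ (q1, 122210, AAAZ) ⊢ (q0, 22210, AAAAZ) ⊢ (q1, 22210, AAAAZ) ⊢ (q0, 2210, AAAZ) ⊢ (q1, 2210, AAAZ) ⊢ (q0, 210, AAZ) ⊢ (q1, 210, AAZ) ⊢ (q0, 10, AZ) ⊢ (q1, 10, AZ) ⊢ (q0, 0, AAZ) ⊢ (q1, 0, AAZ)
No transition applies at (q1, 0, AAZ); input not fully consumed.

Reject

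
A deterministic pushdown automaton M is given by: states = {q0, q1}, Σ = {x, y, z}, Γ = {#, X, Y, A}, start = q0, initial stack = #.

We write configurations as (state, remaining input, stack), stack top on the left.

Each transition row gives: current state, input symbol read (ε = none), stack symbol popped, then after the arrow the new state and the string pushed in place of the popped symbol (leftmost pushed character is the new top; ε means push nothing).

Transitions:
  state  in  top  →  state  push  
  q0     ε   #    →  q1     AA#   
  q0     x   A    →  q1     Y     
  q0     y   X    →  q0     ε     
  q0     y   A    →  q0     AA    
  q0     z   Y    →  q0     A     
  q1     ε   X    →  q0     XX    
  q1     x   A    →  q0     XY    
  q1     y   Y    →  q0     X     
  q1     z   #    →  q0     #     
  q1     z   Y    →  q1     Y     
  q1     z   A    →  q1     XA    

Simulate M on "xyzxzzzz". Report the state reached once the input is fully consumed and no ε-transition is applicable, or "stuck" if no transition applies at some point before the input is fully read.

q1

(q0, xyzxzzzz, #) ⊢ (q1, xyzxzzzz, AA#) ⊢ (q0, yzxzzzz, XYA#) ⊢ (q0, zxzzzz, YA#) ⊢ (q0, xzzzz, AA#) ⊢ (q1, zzzz, YA#) ⊢ (q1, zzz, YA#) ⊢ (q1, zz, YA#) ⊢ (q1, z, YA#) ⊢ (q1, ε, YA#)
All input consumed; M is in state q1.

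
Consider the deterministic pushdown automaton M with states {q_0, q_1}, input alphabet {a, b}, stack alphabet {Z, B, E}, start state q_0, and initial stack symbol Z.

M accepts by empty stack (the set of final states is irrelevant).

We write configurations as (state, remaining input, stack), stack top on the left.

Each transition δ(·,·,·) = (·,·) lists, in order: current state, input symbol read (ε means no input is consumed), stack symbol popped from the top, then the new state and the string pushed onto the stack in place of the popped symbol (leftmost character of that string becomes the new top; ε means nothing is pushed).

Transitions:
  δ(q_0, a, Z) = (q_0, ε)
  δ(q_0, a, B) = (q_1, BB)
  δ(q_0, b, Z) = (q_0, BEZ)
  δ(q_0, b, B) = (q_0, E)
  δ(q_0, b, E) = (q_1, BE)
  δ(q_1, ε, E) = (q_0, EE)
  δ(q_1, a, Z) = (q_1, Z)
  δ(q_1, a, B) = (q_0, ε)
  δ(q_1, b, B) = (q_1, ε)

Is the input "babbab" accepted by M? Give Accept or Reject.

Reject

(q_0, babbab, Z) ⊢ (q_0, abbab, BEZ) ⊢ (q_1, bbab, BBEZ) ⊢ (q_1, bab, BEZ) ⊢ (q_1, ab, EZ) ⊢ (q_0, ab, EEZ)
No transition applies at (q_0, ab, EEZ); input not fully consumed.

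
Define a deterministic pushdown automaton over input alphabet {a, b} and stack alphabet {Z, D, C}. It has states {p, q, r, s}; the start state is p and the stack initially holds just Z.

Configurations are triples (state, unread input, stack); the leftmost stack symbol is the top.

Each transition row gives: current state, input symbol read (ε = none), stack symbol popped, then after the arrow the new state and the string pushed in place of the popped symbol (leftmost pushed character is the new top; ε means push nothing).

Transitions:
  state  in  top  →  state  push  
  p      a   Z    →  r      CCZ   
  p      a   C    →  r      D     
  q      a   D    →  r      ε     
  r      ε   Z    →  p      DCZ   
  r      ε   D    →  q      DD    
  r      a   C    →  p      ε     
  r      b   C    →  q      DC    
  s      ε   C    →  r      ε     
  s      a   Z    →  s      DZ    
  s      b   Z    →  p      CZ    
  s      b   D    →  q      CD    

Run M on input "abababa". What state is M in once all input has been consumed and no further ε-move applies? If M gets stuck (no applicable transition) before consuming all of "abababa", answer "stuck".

r

(p, abababa, Z)
  read a, top Z: go to r, push CCZ → (r, bababa, CCZ)
  read b, top C: go to q, push DC → (q, ababa, DCCZ)
  read a, top D: go to r, push ε → (r, baba, CCZ)
  read b, top C: go to q, push DC → (q, aba, DCCZ)
  read a, top D: go to r, push ε → (r, ba, CCZ)
  read b, top C: go to q, push DC → (q, a, DCCZ)
  read a, top D: go to r, push ε → (r, ε, CCZ)
All input consumed; M is in state r.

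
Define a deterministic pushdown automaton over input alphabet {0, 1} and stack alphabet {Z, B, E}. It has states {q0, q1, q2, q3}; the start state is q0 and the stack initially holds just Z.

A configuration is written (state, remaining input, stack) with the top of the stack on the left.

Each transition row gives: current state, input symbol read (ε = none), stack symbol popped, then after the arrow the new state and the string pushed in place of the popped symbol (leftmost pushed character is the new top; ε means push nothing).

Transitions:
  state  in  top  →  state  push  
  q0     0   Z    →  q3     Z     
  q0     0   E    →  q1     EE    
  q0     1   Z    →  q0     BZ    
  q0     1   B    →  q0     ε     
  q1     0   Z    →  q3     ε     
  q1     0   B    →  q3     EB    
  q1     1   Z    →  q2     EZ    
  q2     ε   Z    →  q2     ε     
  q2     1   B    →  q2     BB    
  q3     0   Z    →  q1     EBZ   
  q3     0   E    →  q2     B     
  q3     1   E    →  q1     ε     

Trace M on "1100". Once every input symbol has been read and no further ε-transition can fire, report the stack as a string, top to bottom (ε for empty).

EBZ

(q0, 1100, Z) ⊢ (q0, 100, BZ) ⊢ (q0, 00, Z) ⊢ (q3, 0, Z) ⊢ (q1, ε, EBZ)
All input consumed in state q1 with stack EBZ.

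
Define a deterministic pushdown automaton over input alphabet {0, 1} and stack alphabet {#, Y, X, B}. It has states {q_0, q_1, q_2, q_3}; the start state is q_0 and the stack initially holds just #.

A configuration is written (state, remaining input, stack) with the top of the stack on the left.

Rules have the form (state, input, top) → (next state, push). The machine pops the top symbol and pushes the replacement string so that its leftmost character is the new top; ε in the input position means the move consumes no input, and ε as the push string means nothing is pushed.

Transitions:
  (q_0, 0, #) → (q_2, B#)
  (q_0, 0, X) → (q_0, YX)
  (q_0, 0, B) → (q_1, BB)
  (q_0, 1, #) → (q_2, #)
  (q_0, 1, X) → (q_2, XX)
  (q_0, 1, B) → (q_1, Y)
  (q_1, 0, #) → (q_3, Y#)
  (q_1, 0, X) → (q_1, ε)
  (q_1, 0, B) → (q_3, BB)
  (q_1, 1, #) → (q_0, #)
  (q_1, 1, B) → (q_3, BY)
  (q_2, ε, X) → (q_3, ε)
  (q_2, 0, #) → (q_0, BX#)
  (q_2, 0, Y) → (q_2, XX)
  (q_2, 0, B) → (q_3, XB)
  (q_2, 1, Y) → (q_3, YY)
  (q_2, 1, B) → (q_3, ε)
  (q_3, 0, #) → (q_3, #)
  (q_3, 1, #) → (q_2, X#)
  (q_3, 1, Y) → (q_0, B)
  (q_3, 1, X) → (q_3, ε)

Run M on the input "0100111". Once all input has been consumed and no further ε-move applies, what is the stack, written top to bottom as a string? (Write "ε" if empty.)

#

(q_0, 0100111, #)
  read 0, top #: go to q_2, push B# → (q_2, 100111, B#)
  read 1, top B: go to q_3, push ε → (q_3, 00111, #)
  read 0, top #: go to q_3, push # → (q_3, 0111, #)
  read 0, top #: go to q_3, push # → (q_3, 111, #)
  read 1, top #: go to q_2, push X# → (q_2, 11, X#)
  ε-move, top X: go to q_3, push ε → (q_3, 11, #)
  read 1, top #: go to q_2, push X# → (q_2, 1, X#)
  ε-move, top X: go to q_3, push ε → (q_3, 1, #)
  read 1, top #: go to q_2, push X# → (q_2, ε, X#)
  ε-move, top X: go to q_3, push ε → (q_3, ε, #)
All input consumed in state q_3 with stack #.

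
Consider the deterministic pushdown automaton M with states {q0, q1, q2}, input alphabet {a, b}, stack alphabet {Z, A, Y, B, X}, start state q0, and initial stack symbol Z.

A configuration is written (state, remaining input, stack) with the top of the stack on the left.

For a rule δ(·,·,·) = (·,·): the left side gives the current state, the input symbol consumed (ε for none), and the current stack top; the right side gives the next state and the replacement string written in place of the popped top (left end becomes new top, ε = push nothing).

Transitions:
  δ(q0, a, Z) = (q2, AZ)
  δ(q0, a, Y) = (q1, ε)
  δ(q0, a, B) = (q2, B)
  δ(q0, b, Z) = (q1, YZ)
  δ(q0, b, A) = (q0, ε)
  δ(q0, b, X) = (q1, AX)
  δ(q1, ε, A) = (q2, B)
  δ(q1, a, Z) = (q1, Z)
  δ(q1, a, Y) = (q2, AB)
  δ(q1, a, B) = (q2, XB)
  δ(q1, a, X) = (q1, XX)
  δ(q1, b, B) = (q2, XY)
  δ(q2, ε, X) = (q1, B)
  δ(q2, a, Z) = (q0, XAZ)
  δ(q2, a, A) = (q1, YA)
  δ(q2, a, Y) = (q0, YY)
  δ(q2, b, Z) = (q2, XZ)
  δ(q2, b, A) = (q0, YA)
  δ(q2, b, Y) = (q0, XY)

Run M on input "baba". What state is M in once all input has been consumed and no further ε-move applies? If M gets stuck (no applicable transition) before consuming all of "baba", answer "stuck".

q2

(q0, baba, Z) ⊢ (q1, aba, YZ) ⊢ (q2, ba, ABZ) ⊢ (q0, a, YABZ) ⊢ (q1, ε, ABZ) ⊢ (q2, ε, BBZ)
All input consumed; M is in state q2.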